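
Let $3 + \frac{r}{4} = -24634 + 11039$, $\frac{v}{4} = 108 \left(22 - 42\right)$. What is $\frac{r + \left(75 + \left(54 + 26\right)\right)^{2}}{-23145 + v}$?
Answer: $\frac{30367}{31785} \approx 0.95539$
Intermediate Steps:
$v = -8640$ ($v = 4 \cdot 108 \left(22 - 42\right) = 4 \cdot 108 \left(-20\right) = 4 \left(-2160\right) = -8640$)
$r = -54392$ ($r = -12 + 4 \left(-24634 + 11039\right) = -12 + 4 \left(-13595\right) = -12 - 54380 = -54392$)
$\frac{r + \left(75 + \left(54 + 26\right)\right)^{2}}{-23145 + v} = \frac{-54392 + \left(75 + \left(54 + 26\right)\right)^{2}}{-23145 - 8640} = \frac{-54392 + \left(75 + 80\right)^{2}}{-31785} = \left(-54392 + 155^{2}\right) \left(- \frac{1}{31785}\right) = \left(-54392 + 24025\right) \left(- \frac{1}{31785}\right) = \left(-30367\right) \left(- \frac{1}{31785}\right) = \frac{30367}{31785}$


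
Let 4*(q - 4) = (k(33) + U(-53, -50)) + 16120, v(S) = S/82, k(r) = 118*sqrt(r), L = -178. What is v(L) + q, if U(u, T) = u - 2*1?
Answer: 658965/164 + 59*sqrt(33)/2 ≈ 4187.5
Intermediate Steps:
U(u, T) = -2 + u (U(u, T) = u - 2 = -2 + u)
v(S) = S/82 (v(S) = S*(1/82) = S/82)
q = 16081/4 + 59*sqrt(33)/2 (q = 4 + ((118*sqrt(33) + (-2 - 53)) + 16120)/4 = 4 + ((118*sqrt(33) - 55) + 16120)/4 = 4 + ((-55 + 118*sqrt(33)) + 16120)/4 = 4 + (16065 + 118*sqrt(33))/4 = 4 + (16065/4 + 59*sqrt(33)/2) = 16081/4 + 59*sqrt(33)/2 ≈ 4189.7)
v(L) + q = (1/82)*(-178) + (16081/4 + 59*sqrt(33)/2) = -89/41 + (16081/4 + 59*sqrt(33)/2) = 658965/164 + 59*sqrt(33)/2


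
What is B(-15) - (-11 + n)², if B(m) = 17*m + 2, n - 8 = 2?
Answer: -254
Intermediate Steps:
n = 10 (n = 8 + 2 = 10)
B(m) = 2 + 17*m
B(-15) - (-11 + n)² = (2 + 17*(-15)) - (-11 + 10)² = (2 - 255) - 1*(-1)² = -253 - 1*1 = -253 - 1 = -254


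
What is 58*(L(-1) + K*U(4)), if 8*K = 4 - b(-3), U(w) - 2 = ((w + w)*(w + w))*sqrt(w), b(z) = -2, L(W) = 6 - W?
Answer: 6061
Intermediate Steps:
U(w) = 2 + 4*w**(5/2) (U(w) = 2 + ((w + w)*(w + w))*sqrt(w) = 2 + ((2*w)*(2*w))*sqrt(w) = 2 + (4*w**2)*sqrt(w) = 2 + 4*w**(5/2))
K = 3/4 (K = (4 - 1*(-2))/8 = (4 + 2)/8 = (1/8)*6 = 3/4 ≈ 0.75000)
58*(L(-1) + K*U(4)) = 58*((6 - 1*(-1)) + 3*(2 + 4*4**(5/2))/4) = 58*((6 + 1) + 3*(2 + 4*32)/4) = 58*(7 + 3*(2 + 128)/4) = 58*(7 + (3/4)*130) = 58*(7 + 195/2) = 58*(209/2) = 6061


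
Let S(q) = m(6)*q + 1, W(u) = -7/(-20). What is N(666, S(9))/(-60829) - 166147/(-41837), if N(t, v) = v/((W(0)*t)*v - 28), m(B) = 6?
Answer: 3042073260621/766015764773 ≈ 3.9713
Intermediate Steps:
W(u) = 7/20 (W(u) = -7*(-1/20) = 7/20)
S(q) = 1 + 6*q (S(q) = 6*q + 1 = 1 + 6*q)
N(t, v) = v/(-28 + 7*t*v/20) (N(t, v) = v/((7*t/20)*v - 28) = v/(7*t*v/20 - 28) = v/(-28 + 7*t*v/20))
N(666, S(9))/(-60829) - 166147/(-41837) = (20*(1 + 6*9)/(7*(-80 + 666*(1 + 6*9))))/(-60829) - 166147/(-41837) = (20*(1 + 54)/(7*(-80 + 666*(1 + 54))))*(-1/60829) - 166147*(-1/41837) = ((20/7)*55/(-80 + 666*55))*(-1/60829) + 166147/41837 = ((20/7)*55/(-80 + 36630))*(-1/60829) + 166147/41837 = ((20/7)*55/36550)*(-1/60829) + 166147/41837 = ((20/7)*55*(1/36550))*(-1/60829) + 166147/41837 = (22/5117)*(-1/60829) + 166147/41837 = -22/311261993 + 166147/41837 = 3042073260621/766015764773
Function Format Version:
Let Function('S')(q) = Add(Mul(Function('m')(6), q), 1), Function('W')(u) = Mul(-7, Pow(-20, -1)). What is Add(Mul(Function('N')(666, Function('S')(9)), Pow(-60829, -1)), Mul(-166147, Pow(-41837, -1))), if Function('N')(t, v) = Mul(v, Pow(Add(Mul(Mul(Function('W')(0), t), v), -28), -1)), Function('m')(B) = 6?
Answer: Rational(3042073260621, 766015764773) ≈ 3.9713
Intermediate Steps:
Function('W')(u) = Rational(7, 20) (Function('W')(u) = Mul(-7, Rational(-1, 20)) = Rational(7, 20))
Function('S')(q) = Add(1, Mul(6, q)) (Function('S')(q) = Add(Mul(6, q), 1) = Add(1, Mul(6, q)))
Function('N')(t, v) = Mul(v, Pow(Add(-28, Mul(Rational(7, 20), t, v)), -1)) (Function('N')(t, v) = Mul(v, Pow(Add(Mul(Mul(Rational(7, 20), t), v), -28), -1)) = Mul(v, Pow(Add(Mul(Rational(7, 20), t, v), -28), -1)) = Mul(v, Pow(Add(-28, Mul(Rational(7, 20), t, v)), -1)))
Add(Mul(Function('N')(666, Function('S')(9)), Pow(-60829, -1)), Mul(-166147, Pow(-41837, -1))) = Add(Mul(Mul(Rational(20, 7), Add(1, Mul(6, 9)), Pow(Add(-80, Mul(666, Add(1, Mul(6, 9)))), -1)), Pow(-60829, -1)), Mul(-166147, Pow(-41837, -1))) = Add(Mul(Mul(Rational(20, 7), Add(1, 54), Pow(Add(-80, Mul(666, Add(1, 54))), -1)), Rational(-1, 60829)), Mul(-166147, Rational(-1, 41837))) = Add(Mul(Mul(Rational(20, 7), 55, Pow(Add(-80, Mul(666, 55)), -1)), Rational(-1, 60829)), Rational(166147, 41837)) = Add(Mul(Mul(Rational(20, 7), 55, Pow(Add(-80, 36630), -1)), Rational(-1, 60829)), Rational(166147, 41837)) = Add(Mul(Mul(Rational(20, 7), 55, Pow(36550, -1)), Rational(-1, 60829)), Rational(166147, 41837)) = Add(Mul(Mul(Rational(20, 7), 55, Rational(1, 36550)), Rational(-1, 60829)), Rational(166147, 41837)) = Add(Mul(Rational(22, 5117), Rational(-1, 60829)), Rational(166147, 41837)) = Add(Rational(-22, 311261993), Rational(166147, 41837)) = Rational(3042073260621, 766015764773)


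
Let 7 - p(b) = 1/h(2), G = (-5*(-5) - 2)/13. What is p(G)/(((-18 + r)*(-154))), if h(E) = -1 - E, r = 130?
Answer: -1/2352 ≈ -0.00042517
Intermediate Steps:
G = 23/13 (G = (25 - 2)*(1/13) = 23*(1/13) = 23/13 ≈ 1.7692)
p(b) = 22/3 (p(b) = 7 - 1/(-1 - 1*2) = 7 - 1/(-1 - 2) = 7 - 1/(-3) = 7 - 1*(-⅓) = 7 + ⅓ = 22/3)
p(G)/(((-18 + r)*(-154))) = 22/(3*(((-18 + 130)*(-154)))) = 22/(3*((112*(-154)))) = (22/3)/(-17248) = (22/3)*(-1/17248) = -1/2352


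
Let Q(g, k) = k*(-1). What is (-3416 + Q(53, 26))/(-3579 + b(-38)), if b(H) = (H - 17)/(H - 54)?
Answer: 316664/329213 ≈ 0.96188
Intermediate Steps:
b(H) = (-17 + H)/(-54 + H)
Q(g, k) = -k
(-3416 + Q(53, 26))/(-3579 + b(-38)) = (-3416 - 1*26)/(-3579 + (-17 - 38)/(-54 - 38)) = (-3416 - 26)/(-3579 - 55/(-92)) = -3442/(-3579 - 1/92*(-55)) = -3442/(-3579 + 55/92) = -3442/(-329213/92) = -3442*(-92/329213) = 316664/329213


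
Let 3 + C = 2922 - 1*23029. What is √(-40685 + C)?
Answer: 3*I*√6755 ≈ 246.57*I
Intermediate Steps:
C = -20110 (C = -3 + (2922 - 1*23029) = -3 + (2922 - 23029) = -3 - 20107 = -20110)
√(-40685 + C) = √(-40685 - 20110) = √(-60795) = 3*I*√6755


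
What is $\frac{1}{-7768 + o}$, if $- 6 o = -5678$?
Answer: $- \frac{3}{20465} \approx -0.00014659$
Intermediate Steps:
$o = \frac{2839}{3}$ ($o = \left(- \frac{1}{6}\right) \left(-5678\right) = \frac{2839}{3} \approx 946.33$)
$\frac{1}{-7768 + o} = \frac{1}{-7768 + \frac{2839}{3}} = \frac{1}{- \frac{20465}{3}} = - \frac{3}{20465}$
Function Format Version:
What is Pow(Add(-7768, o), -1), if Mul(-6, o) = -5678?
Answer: Rational(-3, 20465) ≈ -0.00014659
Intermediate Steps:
o = Rational(2839, 3) (o = Mul(Rational(-1, 6), -5678) = Rational(2839, 3) ≈ 946.33)
Pow(Add(-7768, o), -1) = Pow(Add(-7768, Rational(2839, 3)), -1) = Pow(Rational(-20465, 3), -1) = Rational(-3, 20465)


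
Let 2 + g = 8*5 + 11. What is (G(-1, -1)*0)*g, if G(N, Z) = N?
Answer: 0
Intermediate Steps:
g = 49 (g = -2 + (8*5 + 11) = -2 + (40 + 11) = -2 + 51 = 49)
(G(-1, -1)*0)*g = -1*0*49 = 0*49 = 0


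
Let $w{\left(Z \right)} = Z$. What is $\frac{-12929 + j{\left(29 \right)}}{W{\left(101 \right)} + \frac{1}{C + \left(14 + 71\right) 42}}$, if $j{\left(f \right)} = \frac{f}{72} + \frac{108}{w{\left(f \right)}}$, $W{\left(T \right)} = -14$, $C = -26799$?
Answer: $\frac{2401855015}{2601656} \approx 923.2$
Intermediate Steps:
$j{\left(f \right)} = \frac{108}{f} + \frac{f}{72}$ ($j{\left(f \right)} = \frac{f}{72} + \frac{108}{f} = \frac{108}{f} + \frac{f}{72}$)
$\frac{-12929 + j{\left(29 \right)}}{W{\left(101 \right)} + \frac{1}{C + \left(14 + 71\right) 42}} = \frac{-12929 + \left(\frac{108}{29} + \frac{1}{72} \cdot 29\right)}{-14 + \frac{1}{-26799 + \left(14 + 71\right) 42}} = \frac{-12929 + \left(108 \cdot \frac{1}{29} + \frac{29}{72}\right)}{-14 + \frac{1}{-26799 + 85 \cdot 42}} = \frac{-12929 + \left(\frac{108}{29} + \frac{29}{72}\right)}{-14 + \frac{1}{-26799 + 3570}} = \frac{-12929 + \frac{8617}{2088}}{-14 + \frac{1}{-23229}} = - \frac{26987135}{2088 \left(-14 - \frac{1}{23229}\right)} = - \frac{26987135}{2088 \left(- \frac{325207}{23229}\right)} = \left(- \frac{26987135}{2088}\right) \left(- \frac{23229}{325207}\right) = \frac{2401855015}{2601656}$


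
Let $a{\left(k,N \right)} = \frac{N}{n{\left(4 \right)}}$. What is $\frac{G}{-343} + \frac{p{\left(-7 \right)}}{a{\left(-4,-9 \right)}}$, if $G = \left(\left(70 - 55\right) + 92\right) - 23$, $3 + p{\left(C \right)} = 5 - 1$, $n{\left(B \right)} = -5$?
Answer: $\frac{137}{441} \approx 0.31066$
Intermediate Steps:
$a{\left(k,N \right)} = - \frac{N}{5}$ ($a{\left(k,N \right)} = \frac{N}{-5} = N \left(- \frac{1}{5}\right) = - \frac{N}{5}$)
$p{\left(C \right)} = 1$ ($p{\left(C \right)} = -3 + \left(5 - 1\right) = -3 + 4 = 1$)
$G = 84$ ($G = \left(\left(70 - 55\right) + 92\right) - 23 = \left(15 + 92\right) - 23 = 107 - 23 = 84$)
$\frac{G}{-343} + \frac{p{\left(-7 \right)}}{a{\left(-4,-9 \right)}} = \frac{84}{-343} + 1 \frac{1}{\left(- \frac{1}{5}\right) \left(-9\right)} = 84 \left(- \frac{1}{343}\right) + 1 \frac{1}{\frac{9}{5}} = - \frac{12}{49} + 1 \cdot \frac{5}{9} = - \frac{12}{49} + \frac{5}{9} = \frac{137}{441}$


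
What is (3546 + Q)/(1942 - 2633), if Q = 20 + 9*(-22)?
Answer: -3368/691 ≈ -4.8741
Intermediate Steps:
Q = -178 (Q = 20 - 198 = -178)
(3546 + Q)/(1942 - 2633) = (3546 - 178)/(1942 - 2633) = 3368/(-691) = 3368*(-1/691) = -3368/691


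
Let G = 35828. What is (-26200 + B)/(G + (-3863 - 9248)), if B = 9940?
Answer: -16260/22717 ≈ -0.71576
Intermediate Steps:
(-26200 + B)/(G + (-3863 - 9248)) = (-26200 + 9940)/(35828 + (-3863 - 9248)) = -16260/(35828 - 13111) = -16260/22717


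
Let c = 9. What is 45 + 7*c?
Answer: 108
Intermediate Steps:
45 + 7*c = 45 + 7*9 = 45 + 63 = 108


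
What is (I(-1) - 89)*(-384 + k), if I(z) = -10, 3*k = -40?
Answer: 39336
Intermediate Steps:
k = -40/3 (k = (1/3)*(-40) = -40/3 ≈ -13.333)
(I(-1) - 89)*(-384 + k) = (-10 - 89)*(-384 - 40/3) = -99*(-1192/3) = 39336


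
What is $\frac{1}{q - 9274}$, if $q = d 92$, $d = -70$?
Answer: $- \frac{1}{15714} \approx -6.3638 \cdot 10^{-5}$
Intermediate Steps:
$q = -6440$ ($q = \left(-70\right) 92 = -6440$)
$\frac{1}{q - 9274} = \frac{1}{-6440 - 9274} = \frac{1}{-15714} = - \frac{1}{15714}$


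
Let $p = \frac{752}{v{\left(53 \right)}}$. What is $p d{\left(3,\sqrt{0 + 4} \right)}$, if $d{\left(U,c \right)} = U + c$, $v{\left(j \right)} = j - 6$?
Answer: $80$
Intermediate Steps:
$v{\left(j \right)} = -6 + j$
$p = 16$ ($p = \frac{752}{-6 + 53} = \frac{752}{47} = 752 \cdot \frac{1}{47} = 16$)
$p d{\left(3,\sqrt{0 + 4} \right)} = 16 \left(3 + \sqrt{0 + 4}\right) = 16 \left(3 + \sqrt{4}\right) = 16 \left(3 + 2\right) = 16 \cdot 5 = 80$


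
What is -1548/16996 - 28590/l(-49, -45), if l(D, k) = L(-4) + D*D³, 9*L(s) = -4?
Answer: -4234422105/44090347609 ≈ -0.096040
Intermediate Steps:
L(s) = -4/9 (L(s) = (⅑)*(-4) = -4/9)
l(D, k) = -4/9 + D⁴ (l(D, k) = -4/9 + D*D³ = -4/9 + D⁴)
-1548/16996 - 28590/l(-49, -45) = -1548/16996 - 28590/(-4/9 + (-49)⁴) = -1548*1/16996 - 28590/(-4/9 + 5764801) = -387/4249 - 28590/51883205/9 = -387/4249 - 28590*9/51883205 = -387/4249 - 51462/10376641 = -4234422105/44090347609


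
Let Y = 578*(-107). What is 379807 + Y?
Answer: 317961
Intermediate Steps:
Y = -61846
379807 + Y = 379807 - 61846 = 317961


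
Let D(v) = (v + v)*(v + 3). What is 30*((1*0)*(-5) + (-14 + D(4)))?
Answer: 1260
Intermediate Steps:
D(v) = 2*v*(3 + v) (D(v) = (2*v)*(3 + v) = 2*v*(3 + v))
30*((1*0)*(-5) + (-14 + D(4))) = 30*((1*0)*(-5) + (-14 + 2*4*(3 + 4))) = 30*(0*(-5) + (-14 + 2*4*7)) = 30*(0 + (-14 + 56)) = 30*(0 + 42) = 30*42 = 1260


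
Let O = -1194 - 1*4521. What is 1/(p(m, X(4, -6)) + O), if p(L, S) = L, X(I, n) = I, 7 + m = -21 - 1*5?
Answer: -1/5748 ≈ -0.00017397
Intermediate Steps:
m = -33 (m = -7 + (-21 - 1*5) = -7 + (-21 - 5) = -7 - 26 = -33)
O = -5715 (O = -1194 - 4521 = -5715)
1/(p(m, X(4, -6)) + O) = 1/(-33 - 5715) = 1/(-5748) = -1/5748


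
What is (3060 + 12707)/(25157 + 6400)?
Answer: 15767/31557 ≈ 0.49964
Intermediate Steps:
(3060 + 12707)/(25157 + 6400) = 15767/31557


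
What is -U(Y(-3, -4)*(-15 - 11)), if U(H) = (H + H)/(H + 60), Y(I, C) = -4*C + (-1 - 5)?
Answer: -13/5 ≈ -2.6000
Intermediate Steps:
Y(I, C) = -6 - 4*C (Y(I, C) = -4*C - 6 = -6 - 4*C)
U(H) = 2*H/(60 + H) (U(H) = (2*H)/(60 + H) = 2*H/(60 + H))
-U(Y(-3, -4)*(-15 - 11)) = -2*(-6 - 4*(-4))*(-15 - 11)/(60 + (-6 - 4*(-4))*(-15 - 11)) = -2*(-6 + 16)*(-26)/(60 + (-6 + 16)*(-26)) = -2*10*(-26)/(60 + 10*(-26)) = -2*(-260)/(60 - 260) = -2*(-260)/(-200) = -2*(-260)*(-1)/200 = -1*13/5 = -13/5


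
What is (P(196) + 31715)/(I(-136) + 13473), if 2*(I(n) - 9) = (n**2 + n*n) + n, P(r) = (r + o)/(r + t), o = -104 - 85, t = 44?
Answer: 7611607/7658400 ≈ 0.99389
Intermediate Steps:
o = -189
P(r) = (-189 + r)/(44 + r) (P(r) = (r - 189)/(r + 44) = (-189 + r)/(44 + r))
I(n) = 9 + n**2 + n/2 (I(n) = 9 + ((n**2 + n*n) + n)/2 = 9 + ((n**2 + n**2) + n)/2 = 9 + (2*n**2 + n)/2 = 9 + (n + 2*n**2)/2 = 9 + (n**2 + n/2) = 9 + n**2 + n/2)
(P(196) + 31715)/(I(-136) + 13473) = ((-189 + 196)/(44 + 196) + 31715)/((9 + (-136)**2 + (1/2)*(-136)) + 13473) = (7/240 + 31715)/((9 + 18496 - 68) + 13473) = ((1/240)*7 + 31715)/(18437 + 13473) = (7/240 + 31715)/31910 = (7611607/240)*(1/31910) = 7611607/7658400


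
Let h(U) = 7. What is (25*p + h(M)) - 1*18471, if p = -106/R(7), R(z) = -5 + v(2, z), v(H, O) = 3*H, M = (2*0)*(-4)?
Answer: -21114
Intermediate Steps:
M = 0 (M = 0*(-4) = 0)
R(z) = 1 (R(z) = -5 + 3*2 = -5 + 6 = 1)
p = -106 (p = -106/1 = -106*1 = -106)
(25*p + h(M)) - 1*18471 = (25*(-106) + 7) - 1*18471 = (-2650 + 7) - 18471 = -2643 - 18471 = -21114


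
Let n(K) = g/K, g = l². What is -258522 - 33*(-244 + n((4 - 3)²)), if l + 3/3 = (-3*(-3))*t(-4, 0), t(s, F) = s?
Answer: -295647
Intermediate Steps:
l = -37 (l = -1 - 3*(-3)*(-4) = -1 + 9*(-4) = -1 - 36 = -37)
g = 1369 (g = (-37)² = 1369)
n(K) = 1369/K
-258522 - 33*(-244 + n((4 - 3)²)) = -258522 - 33*(-244 + 1369/((4 - 3)²)) = -258522 - 33*(-244 + 1369/(1²)) = -258522 - 33*(-244 + 1369/1) = -258522 - 33*(-244 + 1369*1) = -258522 - 33*(-244 + 1369) = -258522 - 33*1125 = -258522 - 37125 = -295647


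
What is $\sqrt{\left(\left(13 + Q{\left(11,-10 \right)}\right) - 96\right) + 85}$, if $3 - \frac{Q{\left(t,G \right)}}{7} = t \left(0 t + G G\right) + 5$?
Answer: $4 i \sqrt{482} \approx 87.818 i$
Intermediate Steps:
$Q{\left(t,G \right)} = -14 - 7 t G^{2}$ ($Q{\left(t,G \right)} = 21 - 7 \left(t \left(0 t + G G\right) + 5\right) = 21 - 7 \left(t \left(0 + G^{2}\right) + 5\right) = 21 - 7 \left(t G^{2} + 5\right) = 21 - 7 \left(5 + t G^{2}\right) = 21 - \left(35 + 7 t G^{2}\right) = -14 - 7 t G^{2}$)
$\sqrt{\left(\left(13 + Q{\left(11,-10 \right)}\right) - 96\right) + 85} = \sqrt{\left(\left(13 - \left(14 + 77 \left(-10\right)^{2}\right)\right) - 96\right) + 85} = \sqrt{\left(\left(13 - \left(14 + 77 \cdot 100\right)\right) - 96\right) + 85} = \sqrt{\left(\left(13 - 7714\right) - 96\right) + 85} = \sqrt{\left(-7701 - 96\right) + 85} = \sqrt{-7797 + 85} = \sqrt{-7712} = 4 i \sqrt{482}$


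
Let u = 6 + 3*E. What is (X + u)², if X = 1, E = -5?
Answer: 64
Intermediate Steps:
u = -9 (u = 6 + 3*(-5) = 6 - 15 = -9)
(X + u)² = (1 - 9)² = (-8)² = 64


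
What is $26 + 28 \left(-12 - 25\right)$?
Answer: $-1010$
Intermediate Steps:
$26 + 28 \left(-12 - 25\right) = 26 + 28 \left(-37\right) = 26 - 1036 = -1010$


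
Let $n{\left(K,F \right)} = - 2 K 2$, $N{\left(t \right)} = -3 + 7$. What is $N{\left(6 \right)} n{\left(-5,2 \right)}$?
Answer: $80$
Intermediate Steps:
$N{\left(t \right)} = 4$
$n{\left(K,F \right)} = - 4 K$
$N{\left(6 \right)} n{\left(-5,2 \right)} = 4 \left(\left(-4\right) \left(-5\right)\right) = 4 \cdot 20 = 80$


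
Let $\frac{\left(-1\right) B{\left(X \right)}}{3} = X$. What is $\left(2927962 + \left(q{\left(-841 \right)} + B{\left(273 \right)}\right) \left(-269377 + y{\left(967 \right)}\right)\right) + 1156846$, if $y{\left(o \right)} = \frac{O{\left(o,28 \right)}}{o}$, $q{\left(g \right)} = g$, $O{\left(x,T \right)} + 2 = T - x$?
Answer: $\frac{436360919336}{967} \approx 4.5125 \cdot 10^{8}$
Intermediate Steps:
$O{\left(x,T \right)} = -2 + T - x$ ($O{\left(x,T \right)} = -2 + \left(T - x\right) = -2 + T - x$)
$y{\left(o \right)} = \frac{26 - o}{o}$ ($y{\left(o \right)} = \frac{-2 + 28 - o}{o} = \frac{26 - o}{o}$)
$B{\left(X \right)} = - 3 X$
$\left(2927962 + \left(q{\left(-841 \right)} + B{\left(273 \right)}\right) \left(-269377 + y{\left(967 \right)}\right)\right) + 1156846 = \left(2927962 + \left(-841 - 819\right) \left(-269377 + \frac{26 - 967}{967}\right)\right) + 1156846 = \left(2927962 - 1660 \left(-269377 + \frac{1}{967} \left(-941\right)\right)\right) + 1156846 = \left(2927962 - 1660 \left(-269377 - \frac{941}{967}\right)\right) + 1156846 = \left(2927962 - - \frac{432410910000}{967}\right) + 1156846 = \left(2927962 + \frac{432410910000}{967}\right) + 1156846 = \frac{435242249254}{967} + 1156846 = \frac{436360919336}{967}$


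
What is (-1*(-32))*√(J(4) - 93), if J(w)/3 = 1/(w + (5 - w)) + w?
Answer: 32*I*√2010/5 ≈ 286.93*I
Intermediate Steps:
J(w) = ⅗ + 3*w (J(w) = 3*(1/(w + (5 - w)) + w) = 3*(1/5 + w) = 3*(⅕ + w) = ⅗ + 3*w)
(-1*(-32))*√(J(4) - 93) = (-1*(-32))*√((⅗ + 3*4) - 93) = 32*√((⅗ + 12) - 93) = 32*√(63/5 - 93) = 32*√(-402/5) = 32*(I*√2010/5) = 32*I*√2010/5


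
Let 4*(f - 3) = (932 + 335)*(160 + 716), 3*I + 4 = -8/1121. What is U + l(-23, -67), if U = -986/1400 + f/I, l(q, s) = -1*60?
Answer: -163349282539/786100 ≈ -2.0780e+5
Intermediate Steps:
I = -4492/3363 (I = -4/3 + (-8/1121)/3 = -4/3 + (-8*1/1121)/3 = -4/3 + (1/3)*(-8/1121) = -4/3 - 8/3363 = -4492/3363 ≈ -1.3357)
f = 277476 (f = 3 + ((932 + 335)*(160 + 716))/4 = 3 + (1267*876)/4 = 3 + (1/4)*1109892 = 3 + 277473 = 277476)
l(q, s) = -60
U = -163302116539/786100 (U = -986/1400 + 277476/(-4492/3363) = -986*1/1400 + 277476*(-3363/4492) = -493/700 - 233287947/1123 = -163302116539/786100 ≈ -2.0774e+5)
U + l(-23, -67) = -163302116539/786100 - 60 = -163349282539/786100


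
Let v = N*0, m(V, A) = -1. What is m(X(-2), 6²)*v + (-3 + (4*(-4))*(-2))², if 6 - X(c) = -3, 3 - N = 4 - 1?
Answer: 841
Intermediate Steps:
N = 0 (N = 3 - (4 - 1) = 3 - 1*3 = 3 - 3 = 0)
X(c) = 9 (X(c) = 6 - 1*(-3) = 6 + 3 = 9)
v = 0 (v = 0*0 = 0)
m(X(-2), 6²)*v + (-3 + (4*(-4))*(-2))² = -1*0 + (-3 + (4*(-4))*(-2))² = 0 + (-3 - 16*(-2))² = 0 + (-3 + 32)² = 0 + 29² = 0 + 841 = 841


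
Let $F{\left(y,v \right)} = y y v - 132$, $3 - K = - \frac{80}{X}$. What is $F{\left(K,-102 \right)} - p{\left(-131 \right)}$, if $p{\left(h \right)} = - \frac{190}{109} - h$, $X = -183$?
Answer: $- \frac{1133064217}{1216767} \approx -931.21$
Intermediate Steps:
$K = \frac{469}{183}$ ($K = 3 - - \frac{80}{-183} = 3 - \left(-80\right) \left(- \frac{1}{183}\right) = 3 - \frac{80}{183} = \frac{469}{183} \approx 2.5628$)
$p{\left(h \right)} = - \frac{190}{109} - h$ ($p{\left(h \right)} = \left(-190\right) \frac{1}{109} - h = - \frac{190}{109} - h$)
$F{\left(y,v \right)} = -132 + v y^{2}$ ($F{\left(y,v \right)} = y^{2} v - 132 = v y^{2} - 132 = -132 + v y^{2}$)
$F{\left(K,-102 \right)} - p{\left(-131 \right)} = \left(-132 - 102 \left(\frac{469}{183}\right)^{2}\right) - \left(- \frac{190}{109} - -131\right) = \left(-132 - \frac{7478674}{11163}\right) - \left(- \frac{190}{109} + 131\right) = \left(-132 - \frac{7478674}{11163}\right) - \frac{14089}{109} = - \frac{8952190}{11163} - \frac{14089}{109} = - \frac{1133064217}{1216767}$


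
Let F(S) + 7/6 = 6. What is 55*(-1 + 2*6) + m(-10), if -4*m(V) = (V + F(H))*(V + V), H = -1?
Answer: 3475/6 ≈ 579.17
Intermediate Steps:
F(S) = 29/6 (F(S) = -7/6 + 6 = 29/6)
m(V) = -V*(29/6 + V)/2 (m(V) = -(V + 29/6)*(V + V)/4 = -(29/6 + V)*2*V/4 = -V*(29/6 + V)/2)
55*(-1 + 2*6) + m(-10) = 55*(-1 + 2*6) - 1/12*(-10)*(29 + 6*(-10)) = 55*(-1 + 12) - 1/12*(-10)*(29 - 60) = 55*11 - 1/12*(-10)*(-31) = 605 - 155/6 = 3475/6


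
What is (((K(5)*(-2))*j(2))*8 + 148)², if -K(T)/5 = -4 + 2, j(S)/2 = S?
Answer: 242064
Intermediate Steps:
j(S) = 2*S
K(T) = 10 (K(T) = -5*(-4 + 2) = -5*(-2) = 10)
(((K(5)*(-2))*j(2))*8 + 148)² = (((10*(-2))*(2*2))*8 + 148)² = (-20*4*8 + 148)² = (-80*8 + 148)² = (-640 + 148)² = (-492)² = 242064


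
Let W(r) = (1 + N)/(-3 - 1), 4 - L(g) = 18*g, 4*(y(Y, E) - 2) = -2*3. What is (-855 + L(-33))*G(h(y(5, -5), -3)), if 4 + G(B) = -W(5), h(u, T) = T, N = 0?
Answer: 3855/4 ≈ 963.75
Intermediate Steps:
y(Y, E) = 1/2 (y(Y, E) = 2 + (-2*3)/4 = 2 + (1/4)*(-6) = 2 - 3/2 = 1/2)
L(g) = 4 - 18*g
W(r) = -1/4 (W(r) = (1 + 0)/(-3 - 1) = 1/(-4) = 1*(-1/4) = -1/4)
G(B) = -15/4 (G(B) = -4 - 1*(-1/4) = -4 + 1/4 = -15/4)
(-855 + L(-33))*G(h(y(5, -5), -3)) = (-855 + (4 - 18*(-33)))*(-15/4) = (-855 + (4 + 594))*(-15/4) = (-855 + 598)*(-15/4) = -257*(-15/4) = 3855/4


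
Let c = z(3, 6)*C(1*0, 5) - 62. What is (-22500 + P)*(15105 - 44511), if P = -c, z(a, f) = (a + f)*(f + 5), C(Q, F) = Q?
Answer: 659811828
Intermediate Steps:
z(a, f) = (5 + f)*(a + f) (z(a, f) = (a + f)*(5 + f) = (5 + f)*(a + f))
c = -62 (c = (6**2 + 5*3 + 5*6 + 3*6)*(1*0) - 62 = (36 + 15 + 30 + 18)*0 - 62 = 99*0 - 62 = 0 - 62 = -62)
P = 62 (P = -1*(-62) = 62)
(-22500 + P)*(15105 - 44511) = (-22500 + 62)*(15105 - 44511) = -22438*(-29406) = 659811828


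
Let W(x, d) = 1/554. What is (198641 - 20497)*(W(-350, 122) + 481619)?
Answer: 23765917321744/277 ≈ 8.5798e+10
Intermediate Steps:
W(x, d) = 1/554
(198641 - 20497)*(W(-350, 122) + 481619) = (198641 - 20497)*(1/554 + 481619) = 178144*(266816927/554) = 23765917321744/277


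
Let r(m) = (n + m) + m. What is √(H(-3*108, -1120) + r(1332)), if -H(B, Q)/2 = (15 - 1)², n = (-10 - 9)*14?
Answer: √2006 ≈ 44.788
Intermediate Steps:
n = -266 (n = -19*14 = -266)
H(B, Q) = -392 (H(B, Q) = -2*(15 - 1)² = -2*14² = -2*196 = -392)
r(m) = -266 + 2*m (r(m) = (-266 + m) + m = -266 + 2*m)
√(H(-3*108, -1120) + r(1332)) = √(-392 + (-266 + 2*1332)) = √(-392 + (-266 + 2664)) = √(-392 + 2398) = √2006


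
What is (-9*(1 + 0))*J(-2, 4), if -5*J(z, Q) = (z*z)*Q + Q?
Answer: 36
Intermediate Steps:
J(z, Q) = -Q/5 - Q*z²/5 (J(z, Q) = -((z*z)*Q + Q)/5 = -(z²*Q + Q)/5 = -(Q*z² + Q)/5 = -(Q + Q*z²)/5 = -Q/5 - Q*z²/5)
(-9*(1 + 0))*J(-2, 4) = (-9*(1 + 0))*(-⅕*4*(1 + (-2)²)) = (-9*1)*(-⅕*4*(1 + 4)) = -(-9)*4*5/5 = -9*(-4) = 36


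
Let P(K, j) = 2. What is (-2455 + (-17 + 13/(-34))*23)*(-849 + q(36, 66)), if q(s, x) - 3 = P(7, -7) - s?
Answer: 42707720/17 ≈ 2.5122e+6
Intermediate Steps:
q(s, x) = 5 - s (q(s, x) = 3 + (2 - s) = 5 - s)
(-2455 + (-17 + 13/(-34))*23)*(-849 + q(36, 66)) = (-2455 + (-17 + 13/(-34))*23)*(-849 + (5 - 1*36)) = (-2455 + (-17 + 13*(-1/34))*23)*(-849 + (5 - 36)) = (-2455 + (-17 - 13/34)*23)*(-849 - 31) = (-2455 - 591/34*23)*(-880) = (-2455 - 13593/34)*(-880) = -97063/34*(-880) = 42707720/17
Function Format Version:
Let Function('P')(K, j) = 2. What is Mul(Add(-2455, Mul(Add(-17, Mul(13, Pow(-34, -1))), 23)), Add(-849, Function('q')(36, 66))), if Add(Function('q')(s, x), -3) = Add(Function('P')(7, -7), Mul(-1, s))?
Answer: Rational(42707720, 17) ≈ 2.5122e+6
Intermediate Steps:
Function('q')(s, x) = Add(5, Mul(-1, s)) (Function('q')(s, x) = Add(3, Add(2, Mul(-1, s))) = Add(5, Mul(-1, s)))
Mul(Add(-2455, Mul(Add(-17, Mul(13, Pow(-34, -1))), 23)), Add(-849, Function('q')(36, 66))) = Mul(Add(-2455, Mul(Add(-17, Mul(13, Pow(-34, -1))), 23)), Add(-849, Add(5, Mul(-1, 36)))) = Mul(Add(-2455, Mul(Add(-17, Mul(13, Rational(-1, 34))), 23)), Add(-849, Add(5, -36))) = Mul(Add(-2455, Mul(Add(-17, Rational(-13, 34)), 23)), Add(-849, -31)) = Mul(Add(-2455, Mul(Rational(-591, 34), 23)), -880) = Mul(Add(-2455, Rational(-13593, 34)), -880) = Mul(Rational(-97063, 34), -880) = Rational(42707720, 17)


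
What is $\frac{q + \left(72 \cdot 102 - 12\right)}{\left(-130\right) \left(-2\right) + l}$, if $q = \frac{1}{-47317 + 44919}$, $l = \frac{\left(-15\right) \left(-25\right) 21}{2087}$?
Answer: $\frac{7338783149}{264017402} \approx 27.797$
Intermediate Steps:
$l = \frac{7875}{2087}$ ($l = 375 \cdot 21 \cdot \frac{1}{2087} = 7875 \cdot \frac{1}{2087} = \frac{7875}{2087} \approx 3.7734$)
$q = - \frac{1}{2398}$ ($q = \frac{1}{-2398} = - \frac{1}{2398} \approx -0.00041701$)
$\frac{q + \left(72 \cdot 102 - 12\right)}{\left(-130\right) \left(-2\right) + l} = \frac{- \frac{1}{2398} + \left(72 \cdot 102 - 12\right)}{\left(-130\right) \left(-2\right) + \frac{7875}{2087}} = \frac{- \frac{1}{2398} + \left(7344 - 12\right)}{260 + \frac{7875}{2087}} = \frac{- \frac{1}{2398} + 7332}{\frac{550495}{2087}} = \frac{17582135}{2398} \cdot \frac{2087}{550495} = \frac{7338783149}{264017402}$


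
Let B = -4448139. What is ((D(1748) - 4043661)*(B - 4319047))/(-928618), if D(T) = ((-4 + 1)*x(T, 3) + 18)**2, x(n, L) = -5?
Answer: -17720990321196/464309 ≈ -3.8166e+7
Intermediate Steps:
D(T) = 1089 (D(T) = ((-4 + 1)*(-5) + 18)**2 = (-3*(-5) + 18)**2 = (15 + 18)**2 = 33**2 = 1089)
((D(1748) - 4043661)*(B - 4319047))/(-928618) = ((1089 - 4043661)*(-4448139 - 4319047))/(-928618) = -4042572*(-8767186)*(-1/928618) = 35441980642392*(-1/928618) = -17720990321196/464309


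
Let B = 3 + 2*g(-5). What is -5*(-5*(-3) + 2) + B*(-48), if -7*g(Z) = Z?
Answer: -2083/7 ≈ -297.57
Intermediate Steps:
g(Z) = -Z/7
B = 31/7 (B = 3 + 2*(-⅐*(-5)) = 3 + 2*(5/7) = 3 + 10/7 = 31/7 ≈ 4.4286)
-5*(-5*(-3) + 2) + B*(-48) = -5*(-5*(-3) + 2) + (31/7)*(-48) = -5*(15 + 2) - 1488/7 = -5*17 - 1488/7 = -85 - 1488/7 = -2083/7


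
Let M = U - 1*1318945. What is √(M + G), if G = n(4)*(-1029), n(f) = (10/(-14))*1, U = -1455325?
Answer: I*√2773535 ≈ 1665.4*I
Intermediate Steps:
n(f) = -5/7 (n(f) = (10*(-1/14))*1 = -5/7*1 = -5/7)
M = -2774270 (M = -1455325 - 1*1318945 = -1455325 - 1318945 = -2774270)
G = 735 (G = -5/7*(-1029) = 735)
√(M + G) = √(-2774270 + 735) = √(-2773535) = I*√2773535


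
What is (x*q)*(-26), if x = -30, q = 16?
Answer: 12480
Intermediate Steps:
(x*q)*(-26) = -30*16*(-26) = -480*(-26) = 12480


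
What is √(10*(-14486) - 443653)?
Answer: I*√588513 ≈ 767.15*I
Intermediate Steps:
√(10*(-14486) - 443653) = √(-144860 - 443653) = √(-588513) = I*√588513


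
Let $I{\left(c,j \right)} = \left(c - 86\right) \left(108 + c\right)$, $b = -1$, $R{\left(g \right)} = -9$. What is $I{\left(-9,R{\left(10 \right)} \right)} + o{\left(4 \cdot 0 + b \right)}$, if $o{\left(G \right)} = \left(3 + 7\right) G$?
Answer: $-9415$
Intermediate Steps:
$I{\left(c,j \right)} = \left(-86 + c\right) \left(108 + c\right)$
$o{\left(G \right)} = 10 G$
$I{\left(-9,R{\left(10 \right)} \right)} + o{\left(4 \cdot 0 + b \right)} = \left(-9288 + \left(-9\right)^{2} + 22 \left(-9\right)\right) + 10 \left(4 \cdot 0 - 1\right) = \left(-9288 + 81 - 198\right) + 10 \left(0 - 1\right) = -9405 + 10 \left(-1\right) = -9405 - 10 = -9415$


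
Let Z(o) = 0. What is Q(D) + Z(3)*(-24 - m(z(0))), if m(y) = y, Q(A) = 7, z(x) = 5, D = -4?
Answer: 7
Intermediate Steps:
Q(D) + Z(3)*(-24 - m(z(0))) = 7 + 0*(-24 - 1*5) = 7 + 0*(-24 - 5) = 7 + 0*(-29) = 7 + 0 = 7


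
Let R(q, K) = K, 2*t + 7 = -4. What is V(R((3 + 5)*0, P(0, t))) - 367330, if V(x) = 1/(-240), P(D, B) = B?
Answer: -88159201/240 ≈ -3.6733e+5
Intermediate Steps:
t = -11/2 (t = -7/2 + (½)*(-4) = -7/2 - 2 = -11/2 ≈ -5.5000)
V(x) = -1/240
V(R((3 + 5)*0, P(0, t))) - 367330 = -1/240 - 367330 = -88159201/240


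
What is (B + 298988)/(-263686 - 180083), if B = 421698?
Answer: -720686/443769 ≈ -1.6240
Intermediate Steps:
(B + 298988)/(-263686 - 180083) = (421698 + 298988)/(-263686 - 180083) = 720686/(-443769) = 720686*(-1/443769) = -720686/443769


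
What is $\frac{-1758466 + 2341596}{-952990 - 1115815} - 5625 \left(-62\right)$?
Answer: $\frac{144299032124}{413761} \approx 3.4875 \cdot 10^{5}$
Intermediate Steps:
$\frac{-1758466 + 2341596}{-952990 - 1115815} - 5625 \left(-62\right) = \frac{583130}{-2068805} - -348750 = 583130 \left(- \frac{1}{2068805}\right) + 348750 = - \frac{116626}{413761} + 348750 = \frac{144299032124}{413761}$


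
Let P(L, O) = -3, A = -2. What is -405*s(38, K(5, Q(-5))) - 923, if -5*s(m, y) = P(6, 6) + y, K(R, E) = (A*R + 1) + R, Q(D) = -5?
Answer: -1490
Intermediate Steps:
K(R, E) = 1 - R (K(R, E) = (-2*R + 1) + R = (1 - 2*R) + R = 1 - R)
s(m, y) = ⅗ - y/5 (s(m, y) = -(-3 + y)/5 = ⅗ - y/5)
-405*s(38, K(5, Q(-5))) - 923 = -405*(⅗ - (1 - 1*5)/5) - 923 = -405*(⅗ - (1 - 5)/5) - 923 = -405*(⅗ - ⅕*(-4)) - 923 = -405*(⅗ + ⅘) - 923 = -405*7/5 - 923 = -567 - 923 = -1490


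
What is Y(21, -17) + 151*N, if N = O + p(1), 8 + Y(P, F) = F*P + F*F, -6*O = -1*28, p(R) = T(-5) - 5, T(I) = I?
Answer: -2644/3 ≈ -881.33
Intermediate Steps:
p(R) = -10 (p(R) = -5 - 5 = -10)
O = 14/3 (O = -(-1)*28/6 = -⅙*(-28) = 14/3 ≈ 4.6667)
Y(P, F) = -8 + F² + F*P (Y(P, F) = -8 + (F*P + F*F) = -8 + (F*P + F²) = -8 + (F² + F*P) = -8 + F² + F*P)
N = -16/3 (N = 14/3 - 10 = -16/3 ≈ -5.3333)
Y(21, -17) + 151*N = (-8 + (-17)² - 17*21) + 151*(-16/3) = (-8 + 289 - 357) - 2416/3 = -76 - 2416/3 = -2644/3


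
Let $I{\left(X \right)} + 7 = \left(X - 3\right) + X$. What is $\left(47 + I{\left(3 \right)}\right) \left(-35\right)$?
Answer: $-1505$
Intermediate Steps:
$I{\left(X \right)} = -10 + 2 X$ ($I{\left(X \right)} = -7 + \left(\left(X - 3\right) + X\right) = -7 + \left(\left(-3 + X\right) + X\right) = -7 + \left(-3 + 2 X\right) = -10 + 2 X$)
$\left(47 + I{\left(3 \right)}\right) \left(-35\right) = \left(47 + \left(-10 + 2 \cdot 3\right)\right) \left(-35\right) = \left(47 + \left(-10 + 6\right)\right) \left(-35\right) = \left(47 - 4\right) \left(-35\right) = 43 \left(-35\right) = -1505$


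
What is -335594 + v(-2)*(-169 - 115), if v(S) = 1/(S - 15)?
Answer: -5704814/17 ≈ -3.3558e+5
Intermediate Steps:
v(S) = 1/(-15 + S)
-335594 + v(-2)*(-169 - 115) = -335594 + (-169 - 115)/(-15 - 2) = -335594 - 284/(-17) = -335594 - 1/17*(-284) = -335594 + 284/17 = -5704814/17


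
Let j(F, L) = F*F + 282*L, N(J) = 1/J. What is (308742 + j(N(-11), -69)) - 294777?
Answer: -664652/121 ≈ -5493.0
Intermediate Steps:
j(F, L) = F² + 282*L
(308742 + j(N(-11), -69)) - 294777 = (308742 + ((1/(-11))² + 282*(-69))) - 294777 = (308742 + ((-1/11)² - 19458)) - 294777 = (308742 + (1/121 - 19458)) - 294777 = (308742 - 2354417/121) - 294777 = 35003365/121 - 294777 = -664652/121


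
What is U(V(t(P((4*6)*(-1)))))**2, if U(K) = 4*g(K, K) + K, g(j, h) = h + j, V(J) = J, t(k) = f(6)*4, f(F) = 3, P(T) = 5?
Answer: 11664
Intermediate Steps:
t(k) = 12 (t(k) = 3*4 = 12)
U(K) = 9*K (U(K) = 4*(K + K) + K = 4*(2*K) + K = 8*K + K = 9*K)
U(V(t(P((4*6)*(-1)))))**2 = (9*12)**2 = 108**2 = 11664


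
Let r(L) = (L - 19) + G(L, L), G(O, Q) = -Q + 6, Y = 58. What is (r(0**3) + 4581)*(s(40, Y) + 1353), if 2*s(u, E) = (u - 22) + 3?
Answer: 6228468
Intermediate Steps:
G(O, Q) = 6 - Q
s(u, E) = -19/2 + u/2 (s(u, E) = ((u - 22) + 3)/2 = ((-22 + u) + 3)/2 = (-19 + u)/2 = -19/2 + u/2)
r(L) = -13 (r(L) = (L - 19) + (6 - L) = (-19 + L) + (6 - L) = -13)
(r(0**3) + 4581)*(s(40, Y) + 1353) = (-13 + 4581)*((-19/2 + (1/2)*40) + 1353) = 4568*((-19/2 + 20) + 1353) = 4568*(21/2 + 1353) = 4568*(2727/2) = 6228468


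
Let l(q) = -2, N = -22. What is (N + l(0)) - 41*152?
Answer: -6256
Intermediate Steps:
(N + l(0)) - 41*152 = (-22 - 2) - 41*152 = -24 - 6232 = -6256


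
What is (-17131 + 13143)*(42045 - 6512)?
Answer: -141705604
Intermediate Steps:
(-17131 + 13143)*(42045 - 6512) = -3988*35533 = -141705604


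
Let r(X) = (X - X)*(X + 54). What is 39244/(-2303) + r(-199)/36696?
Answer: -39244/2303 ≈ -17.040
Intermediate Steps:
r(X) = 0 (r(X) = 0*(54 + X) = 0)
39244/(-2303) + r(-199)/36696 = 39244/(-2303) + 0/36696 = 39244*(-1/2303) + 0*(1/36696) = -39244/2303 + 0 = -39244/2303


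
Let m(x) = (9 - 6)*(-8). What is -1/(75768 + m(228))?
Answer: -1/75744 ≈ -1.3202e-5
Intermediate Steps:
m(x) = -24 (m(x) = 3*(-8) = -24)
-1/(75768 + m(228)) = -1/(75768 - 24) = -1/75744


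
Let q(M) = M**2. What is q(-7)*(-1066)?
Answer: -52234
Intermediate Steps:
q(-7)*(-1066) = (-7)**2*(-1066) = 49*(-1066) = -52234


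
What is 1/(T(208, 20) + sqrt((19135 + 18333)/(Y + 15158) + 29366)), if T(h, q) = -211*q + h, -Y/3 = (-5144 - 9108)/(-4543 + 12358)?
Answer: -683092147/2735565351823 - 3*sqrt(378386430952901)/5471130703646 ≈ -0.00026037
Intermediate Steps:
Y = 14252/2605 (Y = -3*(-5144 - 9108)/(-4543 + 12358) = -(-42756)/7815 = -3*(-14252/7815) = 14252/2605 ≈ 5.4710)
T(h, q) = h - 211*q
1/(T(208, 20) + sqrt((19135 + 18333)/(Y + 15158) + 29366)) = 1/((208 - 211*20) + sqrt((19135 + 18333)/(14252/2605 + 15158) + 29366)) = 1/((208 - 4220) + sqrt(37468/(39500842/2605) + 29366)) = 1/(-4012 + sqrt(37468*(2605/39500842) + 29366)) = 1/(-4012 + sqrt(1682830/681049 + 29366)) = 1/(-4012 + sqrt(20001367764/681049)) = 1/(-4012 + 6*sqrt(378386430952901)/681049)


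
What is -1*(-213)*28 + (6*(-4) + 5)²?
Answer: 6325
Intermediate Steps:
-1*(-213)*28 + (6*(-4) + 5)² = 213*28 + (-24 + 5)² = 5964 + (-19)² = 5964 + 361 = 6325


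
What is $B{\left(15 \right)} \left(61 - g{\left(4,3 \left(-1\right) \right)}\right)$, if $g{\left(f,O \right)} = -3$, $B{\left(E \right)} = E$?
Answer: $960$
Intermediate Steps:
$B{\left(15 \right)} \left(61 - g{\left(4,3 \left(-1\right) \right)}\right) = 15 \left(61 - -3\right) = 15 \left(61 + 3\right) = 15 \cdot 64 = 960$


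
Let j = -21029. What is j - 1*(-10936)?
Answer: -10093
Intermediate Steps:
j - 1*(-10936) = -21029 - 1*(-10936) = -21029 + 10936 = -10093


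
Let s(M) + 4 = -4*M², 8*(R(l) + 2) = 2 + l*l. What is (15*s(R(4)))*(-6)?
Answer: 765/2 ≈ 382.50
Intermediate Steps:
R(l) = -7/4 + l²/8 (R(l) = -2 + (2 + l*l)/8 = -2 + (2 + l²)/8 = -2 + (¼ + l²/8) = -7/4 + l²/8)
s(M) = -4 - 4*M²
(15*s(R(4)))*(-6) = (15*(-4 - 4*(-7/4 + (⅛)*4²)²))*(-6) = (15*(-4 - 4*(-7/4 + (⅛)*16)²))*(-6) = (15*(-4 - 4*(-7/4 + 2)²))*(-6) = (15*(-4 - 4*(¼)²))*(-6) = (15*(-4 - 4*1/16))*(-6) = (15*(-4 - ¼))*(-6) = (15*(-17/4))*(-6) = -255/4*(-6) = 765/2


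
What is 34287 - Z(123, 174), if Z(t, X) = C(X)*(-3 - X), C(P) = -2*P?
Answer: -27309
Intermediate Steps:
Z(t, X) = -2*X*(-3 - X) (Z(t, X) = (-2*X)*(-3 - X) = -2*X*(-3 - X))
34287 - Z(123, 174) = 34287 - 2*174*(3 + 174) = 34287 - 2*174*177 = 34287 - 1*61596 = 34287 - 61596 = -27309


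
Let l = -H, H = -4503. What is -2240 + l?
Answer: 2263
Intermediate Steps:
l = 4503 (l = -1*(-4503) = 4503)
-2240 + l = -2240 + 4503 = 2263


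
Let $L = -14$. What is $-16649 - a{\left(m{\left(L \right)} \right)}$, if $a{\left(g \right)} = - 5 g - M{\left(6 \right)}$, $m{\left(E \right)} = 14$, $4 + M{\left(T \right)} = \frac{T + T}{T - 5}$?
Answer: $-16571$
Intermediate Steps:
$M{\left(T \right)} = -4 + \frac{2 T}{-5 + T}$ ($M{\left(T \right)} = -4 + \frac{T + T}{T - 5} = -4 + \frac{2 T}{-5 + T}$)
$a{\left(g \right)} = -8 - 5 g$ ($a{\left(g \right)} = - 5 g - \frac{2 \left(10 - 6\right)}{-5 + 6} = - 5 g - \frac{2 \left(10 - 6\right)}{1} = - 5 g - 2 \cdot 1 \cdot 4 = - 5 g - 8 = -8 - 5 g$)
$-16649 - a{\left(m{\left(L \right)} \right)} = -16649 - \left(-8 - 70\right) = -16649 - -78 = -16649 + 78 = -16571$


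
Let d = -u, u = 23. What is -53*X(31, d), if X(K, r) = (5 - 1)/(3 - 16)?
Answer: 212/13 ≈ 16.308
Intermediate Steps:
d = -23 (d = -1*23 = -23)
X(K, r) = -4/13 (X(K, r) = 4/(-13) = 4*(-1/13) = -4/13)
-53*X(31, d) = -53*(-4/13) = 212/13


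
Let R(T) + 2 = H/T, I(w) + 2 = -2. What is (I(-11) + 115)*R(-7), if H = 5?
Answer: -2109/7 ≈ -301.29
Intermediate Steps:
I(w) = -4 (I(w) = -2 - 2 = -4)
R(T) = -2 + 5/T
(I(-11) + 115)*R(-7) = (-4 + 115)*(-2 + 5/(-7)) = 111*(-2 + 5*(-⅐)) = 111*(-2 - 5/7) = 111*(-19/7) = -2109/7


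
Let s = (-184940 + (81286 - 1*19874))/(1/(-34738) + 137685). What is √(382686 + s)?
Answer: 3*√972706742297480758085630/4782901529 ≈ 618.62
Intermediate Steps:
s = -4291115664/4782901529 (s = (-184940 + (81286 - 19874))/(-1/34738 + 137685) = (-184940 + 61412)/(4782901529/34738) = -123528*34738/4782901529 = -4291115664/4782901529 ≈ -0.89718)
√(382686 + s) = √(382686 - 4291115664/4782901529) = √(1830345163411230/4782901529) = 3*√972706742297480758085630/4782901529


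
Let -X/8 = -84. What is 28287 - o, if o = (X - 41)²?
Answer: -369874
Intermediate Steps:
X = 672 (X = -8*(-84) = 672)
o = 398161 (o = (672 - 41)² = 631² = 398161)
28287 - o = 28287 - 1*398161 = 28287 - 398161 = -369874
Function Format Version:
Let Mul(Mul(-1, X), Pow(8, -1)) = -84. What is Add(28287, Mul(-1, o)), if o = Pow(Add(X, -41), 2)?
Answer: -369874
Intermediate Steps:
X = 672 (X = Mul(-8, -84) = 672)
o = 398161 (o = Pow(Add(672, -41), 2) = Pow(631, 2) = 398161)
Add(28287, Mul(-1, o)) = Add(28287, Mul(-1, 398161)) = Add(28287, -398161) = -369874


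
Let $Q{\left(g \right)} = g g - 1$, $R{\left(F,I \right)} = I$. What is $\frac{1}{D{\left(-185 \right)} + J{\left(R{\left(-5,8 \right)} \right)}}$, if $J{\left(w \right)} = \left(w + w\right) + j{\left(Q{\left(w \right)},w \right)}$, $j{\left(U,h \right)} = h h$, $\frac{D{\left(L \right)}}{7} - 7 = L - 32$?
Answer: $- \frac{1}{1390} \approx -0.00071942$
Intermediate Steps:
$D{\left(L \right)} = -175 + 7 L$ ($D{\left(L \right)} = 49 + 7 \left(L - 32\right) = 49 + 7 \left(-32 + L\right) = 49 + \left(-224 + 7 L\right) = -175 + 7 L$)
$Q{\left(g \right)} = -1 + g^{2}$ ($Q{\left(g \right)} = g^{2} - 1 = -1 + g^{2}$)
$j{\left(U,h \right)} = h^{2}$
$J{\left(w \right)} = w^{2} + 2 w$ ($J{\left(w \right)} = \left(w + w\right) + w^{2} = 2 w + w^{2} = w^{2} + 2 w$)
$\frac{1}{D{\left(-185 \right)} + J{\left(R{\left(-5,8 \right)} \right)}} = \frac{1}{\left(-175 + 7 \left(-185\right)\right) + 8 \left(2 + 8\right)} = \frac{1}{\left(-175 - 1295\right) + 8 \cdot 10} = \frac{1}{-1470 + 80} = \frac{1}{-1390} = - \frac{1}{1390}$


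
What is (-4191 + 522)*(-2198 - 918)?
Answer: 11432604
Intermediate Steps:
(-4191 + 522)*(-2198 - 918) = -3669*(-3116) = 11432604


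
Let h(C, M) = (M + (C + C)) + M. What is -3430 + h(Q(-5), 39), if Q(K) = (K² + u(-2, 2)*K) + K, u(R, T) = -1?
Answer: -3302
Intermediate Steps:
Q(K) = K² (Q(K) = (K² - K) + K = K²)
h(C, M) = 2*C + 2*M (h(C, M) = (M + 2*C) + M = 2*C + 2*M)
-3430 + h(Q(-5), 39) = -3430 + (2*(-5)² + 2*39) = -3430 + (2*25 + 78) = -3430 + (50 + 78) = -3430 + 128 = -3302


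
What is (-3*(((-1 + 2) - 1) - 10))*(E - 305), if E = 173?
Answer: -3960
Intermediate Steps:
(-3*(((-1 + 2) - 1) - 10))*(E - 305) = (-3*(((-1 + 2) - 1) - 10))*(173 - 305) = -3*((1 - 1) - 10)*(-132) = -3*(0 - 10)*(-132) = -3*(-10)*(-132) = 30*(-132) = -3960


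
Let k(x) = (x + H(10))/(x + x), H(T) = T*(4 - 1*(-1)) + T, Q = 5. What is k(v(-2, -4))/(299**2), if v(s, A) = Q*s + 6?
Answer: -7/89401 ≈ -7.8299e-5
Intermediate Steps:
H(T) = 6*T (H(T) = T*(4 + 1) + T = T*5 + T = 5*T + T = 6*T)
v(s, A) = 6 + 5*s (v(s, A) = 5*s + 6 = 6 + 5*s)
k(x) = (60 + x)/(2*x) (k(x) = (x + 6*10)/(x + x) = (x + 60)/((2*x)) = (60 + x)*(1/(2*x)) = (60 + x)/(2*x))
k(v(-2, -4))/(299**2) = ((60 + (6 + 5*(-2)))/(2*(6 + 5*(-2))))/(299**2) = ((60 + (6 - 10))/(2*(6 - 10)))/89401 = ((1/2)*(60 - 4)/(-4))*(1/89401) = ((1/2)*(-1/4)*56)*(1/89401) = -7*1/89401 = -7/89401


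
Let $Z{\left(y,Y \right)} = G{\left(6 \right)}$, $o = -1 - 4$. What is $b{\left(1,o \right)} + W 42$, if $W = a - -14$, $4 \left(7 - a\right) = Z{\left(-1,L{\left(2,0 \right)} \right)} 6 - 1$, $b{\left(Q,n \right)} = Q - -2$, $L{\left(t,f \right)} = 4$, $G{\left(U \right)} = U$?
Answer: $\frac{1035}{2} \approx 517.5$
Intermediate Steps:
$o = -5$
$b{\left(Q,n \right)} = 2 + Q$ ($b{\left(Q,n \right)} = Q + 2 = 2 + Q$)
$Z{\left(y,Y \right)} = 6$
$a = - \frac{7}{4}$ ($a = 7 - \frac{6 \cdot 6 - 1}{4} = 7 - \frac{36 - 1}{4} = 7 - \frac{35}{4} = - \frac{7}{4} \approx -1.75$)
$W = \frac{49}{4}$ ($W = - \frac{7}{4} - -14 = - \frac{7}{4} + 14 = \frac{49}{4} \approx 12.25$)
$b{\left(1,o \right)} + W 42 = \left(2 + 1\right) + \frac{49}{4} \cdot 42 = 3 + \frac{1029}{2} = \frac{1035}{2}$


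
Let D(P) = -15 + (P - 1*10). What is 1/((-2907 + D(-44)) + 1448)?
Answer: -1/1528 ≈ -0.00065445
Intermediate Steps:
D(P) = -25 + P (D(P) = -15 + (P - 10) = -15 + (-10 + P) = -25 + P)
1/((-2907 + D(-44)) + 1448) = 1/((-2907 + (-25 - 44)) + 1448) = 1/((-2907 - 69) + 1448) = 1/(-2976 + 1448) = 1/(-1528) = -1/1528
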